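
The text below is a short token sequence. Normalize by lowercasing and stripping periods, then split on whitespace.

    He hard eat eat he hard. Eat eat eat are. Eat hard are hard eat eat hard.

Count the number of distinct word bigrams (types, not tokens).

17 tokens → 16 bigram windows in total.
Repeated bigrams (each contributes count−1 duplicates):
  eat eat: 4
  hard eat: 3
  eat hard: 2
  he hard: 2
7 duplicate windows → 16 − 7 = 9 distinct.

9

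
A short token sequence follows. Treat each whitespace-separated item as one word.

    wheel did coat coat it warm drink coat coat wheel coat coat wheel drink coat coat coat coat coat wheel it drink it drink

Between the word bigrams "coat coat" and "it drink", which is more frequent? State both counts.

"coat coat": 7 occurrences
"it drink": 2 occurrences

"coat coat" (7 vs 2)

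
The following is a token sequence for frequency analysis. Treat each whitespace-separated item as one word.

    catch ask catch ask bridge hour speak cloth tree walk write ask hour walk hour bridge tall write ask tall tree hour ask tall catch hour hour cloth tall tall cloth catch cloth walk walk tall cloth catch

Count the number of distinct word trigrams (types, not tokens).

38 tokens → 36 trigram windows in total.
Repeated trigrams (each contributes count−1 duplicates):
  tall cloth catch: 2
1 duplicate windows → 36 − 1 = 35 distinct.

35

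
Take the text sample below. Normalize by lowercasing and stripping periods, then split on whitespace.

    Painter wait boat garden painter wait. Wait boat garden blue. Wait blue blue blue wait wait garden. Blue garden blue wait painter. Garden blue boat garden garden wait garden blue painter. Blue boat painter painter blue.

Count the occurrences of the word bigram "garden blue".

5

Scanning the 35 overlapping bigram windows for "garden blue":
  position 9–10: garden blue
  position 17–18: garden blue
  position 19–20: garden blue
  position 23–24: garden blue
  position 29–30: garden blue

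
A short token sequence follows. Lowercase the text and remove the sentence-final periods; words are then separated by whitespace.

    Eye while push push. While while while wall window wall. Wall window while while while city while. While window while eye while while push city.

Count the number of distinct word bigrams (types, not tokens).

25 tokens → 24 bigram windows in total.
Repeated bigrams (each contributes count−1 duplicates):
  while while: 6
  eye while: 2
  wall window: 2
  while push: 2
  window while: 2
9 duplicate windows → 24 − 9 = 15 distinct.

15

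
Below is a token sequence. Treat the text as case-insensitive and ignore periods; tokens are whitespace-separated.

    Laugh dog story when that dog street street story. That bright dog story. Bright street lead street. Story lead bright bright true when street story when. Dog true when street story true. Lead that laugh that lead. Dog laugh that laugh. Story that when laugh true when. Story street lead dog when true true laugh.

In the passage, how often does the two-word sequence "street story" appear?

4

Scanning the 54 overlapping bigram windows for "street story":
  position 8–9: street story
  position 17–18: street story
  position 24–25: street story
  position 30–31: street story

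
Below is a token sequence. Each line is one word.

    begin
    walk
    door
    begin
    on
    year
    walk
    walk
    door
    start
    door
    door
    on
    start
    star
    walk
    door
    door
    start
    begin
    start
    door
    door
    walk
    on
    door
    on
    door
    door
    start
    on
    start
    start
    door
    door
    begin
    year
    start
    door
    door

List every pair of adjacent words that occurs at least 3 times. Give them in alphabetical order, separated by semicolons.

Bigram counts meeting the condition (at least 3 times):
  door door: 6
  door start: 3
  start door: 4
  walk door: 3

door door; door start; start door; walk door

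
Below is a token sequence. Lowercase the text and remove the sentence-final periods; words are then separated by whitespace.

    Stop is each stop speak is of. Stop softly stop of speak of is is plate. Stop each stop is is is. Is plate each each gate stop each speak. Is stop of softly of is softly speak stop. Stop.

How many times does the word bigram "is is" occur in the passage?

4

Scanning the 39 overlapping bigram windows for "is is":
  position 14–15: is is
  position 20–21: is is
  position 21–22: is is
  position 22–23: is is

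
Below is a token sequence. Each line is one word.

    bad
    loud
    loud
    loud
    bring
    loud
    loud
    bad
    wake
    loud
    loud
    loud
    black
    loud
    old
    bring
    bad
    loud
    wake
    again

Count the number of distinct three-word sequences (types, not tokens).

17

20 tokens → 18 trigram windows in total.
Repeated trigrams (each contributes count−1 duplicates):
  loud loud loud: 2
1 duplicate windows → 18 − 1 = 17 distinct.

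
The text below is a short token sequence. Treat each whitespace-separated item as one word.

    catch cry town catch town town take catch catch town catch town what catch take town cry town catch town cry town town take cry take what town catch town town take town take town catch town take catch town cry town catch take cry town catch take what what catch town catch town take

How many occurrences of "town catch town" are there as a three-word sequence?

Scanning the 53 overlapping trigram windows for "town catch town":
  position 3–5: town catch town
  position 10–12: town catch town
  position 18–20: town catch town
  position 28–30: town catch town
  position 35–37: town catch town
  position 52–54: town catch town

6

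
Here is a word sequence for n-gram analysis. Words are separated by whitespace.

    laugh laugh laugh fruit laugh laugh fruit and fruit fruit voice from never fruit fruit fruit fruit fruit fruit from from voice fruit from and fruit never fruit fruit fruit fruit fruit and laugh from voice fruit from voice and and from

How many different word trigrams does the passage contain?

30

42 tokens → 40 trigram windows in total.
Repeated trigrams (each contributes count−1 duplicates):
  fruit fruit fruit: 7
  from voice fruit: 2
  laugh laugh fruit: 2
  never fruit fruit: 2
  voice fruit from: 2
10 duplicate windows → 40 − 10 = 30 distinct.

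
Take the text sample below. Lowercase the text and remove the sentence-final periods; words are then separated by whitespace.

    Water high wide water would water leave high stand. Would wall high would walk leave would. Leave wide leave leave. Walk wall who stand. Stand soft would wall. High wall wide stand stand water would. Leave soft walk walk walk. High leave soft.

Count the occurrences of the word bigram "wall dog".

Scanning the 42 overlapping bigram windows for "wall dog":
  (none found)

0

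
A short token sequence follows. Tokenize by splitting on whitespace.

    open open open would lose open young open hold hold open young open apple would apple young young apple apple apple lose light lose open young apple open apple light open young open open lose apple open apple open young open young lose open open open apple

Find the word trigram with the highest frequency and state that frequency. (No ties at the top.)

Trigram frequencies (highest first):
  open young open: 4
  open open open: 2
  lose open young: 2
  apple open apple: 2
  open open would: 1
  open would lose: 1
  … (33 more, each ≤ 1)

"open young open", 4 times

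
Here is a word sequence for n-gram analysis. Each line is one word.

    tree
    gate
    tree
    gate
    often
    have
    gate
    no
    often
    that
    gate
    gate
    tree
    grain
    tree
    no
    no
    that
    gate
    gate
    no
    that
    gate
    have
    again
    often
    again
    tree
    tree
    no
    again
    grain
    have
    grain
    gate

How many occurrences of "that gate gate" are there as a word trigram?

Scanning the 33 overlapping trigram windows for "that gate gate":
  position 10–12: that gate gate
  position 18–20: that gate gate

2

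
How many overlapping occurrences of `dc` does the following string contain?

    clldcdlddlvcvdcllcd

Sliding a length-2 window over the 19 characters (18 positions):
  position 4–5: dc
  position 14–15: dc

2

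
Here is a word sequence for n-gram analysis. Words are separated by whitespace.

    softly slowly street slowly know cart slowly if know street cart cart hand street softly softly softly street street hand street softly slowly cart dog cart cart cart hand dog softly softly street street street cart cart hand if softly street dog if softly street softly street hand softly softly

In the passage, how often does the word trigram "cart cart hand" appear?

Scanning the 48 overlapping trigram windows for "cart cart hand":
  position 11–13: cart cart hand
  position 27–29: cart cart hand
  position 36–38: cart cart hand

3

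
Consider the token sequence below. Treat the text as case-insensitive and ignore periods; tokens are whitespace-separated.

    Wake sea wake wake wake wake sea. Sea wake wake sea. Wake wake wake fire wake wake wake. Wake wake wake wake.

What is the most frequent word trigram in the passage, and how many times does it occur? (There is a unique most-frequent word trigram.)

Trigram frequencies (highest first):
  wake wake wake: 8
  sea wake wake: 3
  wake sea wake: 2
  wake wake sea: 2
  wake sea sea: 1
  sea sea wake: 1
  … (3 more, each ≤ 1)

"wake wake wake", 8 times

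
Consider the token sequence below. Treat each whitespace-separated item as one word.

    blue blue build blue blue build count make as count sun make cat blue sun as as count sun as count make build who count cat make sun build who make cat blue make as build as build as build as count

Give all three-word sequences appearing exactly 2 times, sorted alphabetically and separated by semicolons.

as count sun; blue blue build; build as build; make cat blue

Trigram counts meeting the condition (exactly 2 times):
  as count sun: 2
  blue blue build: 2
  build as build: 2
  make cat blue: 2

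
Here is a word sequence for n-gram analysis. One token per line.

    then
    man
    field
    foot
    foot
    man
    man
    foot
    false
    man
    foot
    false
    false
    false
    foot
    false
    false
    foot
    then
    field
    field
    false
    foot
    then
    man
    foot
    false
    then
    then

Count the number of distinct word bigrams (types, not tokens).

17

29 tokens → 28 bigram windows in total.
Repeated bigrams (each contributes count−1 duplicates):
  foot false: 4
  false false: 3
  false foot: 3
  man foot: 3
  foot then: 2
  then man: 2
11 duplicate windows → 28 − 11 = 17 distinct.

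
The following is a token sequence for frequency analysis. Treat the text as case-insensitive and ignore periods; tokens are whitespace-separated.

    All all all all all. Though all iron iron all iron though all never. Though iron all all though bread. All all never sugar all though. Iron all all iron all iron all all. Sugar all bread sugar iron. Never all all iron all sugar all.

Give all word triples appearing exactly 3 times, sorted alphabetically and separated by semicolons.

Trigram counts meeting the condition (exactly 3 times):
  all all all: 3
  all iron all: 3
  iron all all: 3

all all all; all iron all; iron all all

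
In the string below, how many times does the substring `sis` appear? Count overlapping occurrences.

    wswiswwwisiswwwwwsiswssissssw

3

Sliding a length-3 window over the 29 characters (27 positions):
  position 10–12: sis
  position 18–20: sis
  position 23–25: sis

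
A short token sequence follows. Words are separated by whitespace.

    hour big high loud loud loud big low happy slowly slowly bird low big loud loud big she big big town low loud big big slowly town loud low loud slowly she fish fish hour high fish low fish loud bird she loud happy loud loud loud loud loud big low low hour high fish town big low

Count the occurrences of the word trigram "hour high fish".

Scanning the 56 overlapping trigram windows for "hour high fish":
  position 35–37: hour high fish
  position 53–55: hour high fish

2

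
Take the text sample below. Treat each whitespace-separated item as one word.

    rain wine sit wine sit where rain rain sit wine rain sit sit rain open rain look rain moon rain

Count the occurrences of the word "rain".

Scanning the 20 tokens for "rain":
  position 1: rain
  position 7: rain
  position 8: rain
  position 11: rain
  position 14: rain
  position 16: rain
  position 18: rain
  position 20: rain

8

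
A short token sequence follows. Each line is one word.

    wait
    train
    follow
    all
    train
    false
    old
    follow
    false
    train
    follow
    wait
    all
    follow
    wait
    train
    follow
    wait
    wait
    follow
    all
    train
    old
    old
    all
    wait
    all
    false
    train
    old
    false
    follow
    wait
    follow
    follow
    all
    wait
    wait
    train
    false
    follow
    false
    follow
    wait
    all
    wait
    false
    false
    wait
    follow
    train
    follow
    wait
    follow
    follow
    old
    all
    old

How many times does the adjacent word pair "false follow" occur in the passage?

3

Scanning the 57 overlapping bigram windows for "false follow":
  position 31–32: false follow
  position 40–41: false follow
  position 42–43: false follow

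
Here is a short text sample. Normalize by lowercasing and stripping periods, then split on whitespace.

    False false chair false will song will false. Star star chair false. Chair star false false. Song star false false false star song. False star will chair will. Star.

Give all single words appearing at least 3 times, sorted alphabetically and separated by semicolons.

Unigram counts meeting the condition (at least 3 times):
  chair: 4
  false: 11
  song: 3
  star: 7
  will: 4

chair; false; song; star; will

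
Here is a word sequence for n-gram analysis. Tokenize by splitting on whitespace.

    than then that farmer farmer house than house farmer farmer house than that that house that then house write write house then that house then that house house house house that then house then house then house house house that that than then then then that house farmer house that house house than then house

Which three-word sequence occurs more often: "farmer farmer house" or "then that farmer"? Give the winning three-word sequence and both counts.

"farmer farmer house" (2 vs 1)

"farmer farmer house": 2 occurrences
"then that farmer": 1 occurrence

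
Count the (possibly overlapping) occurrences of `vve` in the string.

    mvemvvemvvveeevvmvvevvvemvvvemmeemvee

Sliding a length-3 window over the 37 characters (35 positions):
  position 5–7: vve
  position 10–12: vve
  position 18–20: vve
  position 22–24: vve
  position 27–29: vve

5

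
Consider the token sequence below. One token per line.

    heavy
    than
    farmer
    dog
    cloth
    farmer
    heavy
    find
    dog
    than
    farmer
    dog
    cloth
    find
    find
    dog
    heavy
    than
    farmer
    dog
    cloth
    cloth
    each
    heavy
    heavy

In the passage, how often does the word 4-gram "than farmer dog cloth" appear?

Scanning the 22 overlapping 4-gram windows for "than farmer dog cloth":
  position 2–5: than farmer dog cloth
  position 10–13: than farmer dog cloth
  position 18–21: than farmer dog cloth

3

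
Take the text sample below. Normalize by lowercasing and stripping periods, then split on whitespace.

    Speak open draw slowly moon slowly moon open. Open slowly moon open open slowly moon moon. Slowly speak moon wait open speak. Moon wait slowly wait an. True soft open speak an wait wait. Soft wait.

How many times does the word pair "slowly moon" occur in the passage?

4

Scanning the 35 overlapping bigram windows for "slowly moon":
  position 4–5: slowly moon
  position 6–7: slowly moon
  position 10–11: slowly moon
  position 14–15: slowly moon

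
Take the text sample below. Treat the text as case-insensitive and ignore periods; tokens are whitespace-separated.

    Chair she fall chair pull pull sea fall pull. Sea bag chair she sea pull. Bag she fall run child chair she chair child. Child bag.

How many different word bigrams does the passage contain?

21

26 tokens → 25 bigram windows in total.
Repeated bigrams (each contributes count−1 duplicates):
  chair she: 3
  pull sea: 2
  she fall: 2
4 duplicate windows → 25 − 4 = 21 distinct.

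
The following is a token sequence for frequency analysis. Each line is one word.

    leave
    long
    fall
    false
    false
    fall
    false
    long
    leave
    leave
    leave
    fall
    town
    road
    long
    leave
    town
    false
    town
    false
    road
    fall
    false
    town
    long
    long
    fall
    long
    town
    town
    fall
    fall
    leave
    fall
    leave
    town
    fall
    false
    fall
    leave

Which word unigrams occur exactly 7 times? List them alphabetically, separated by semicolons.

false; town

Unigram counts meeting the condition (exactly 7 times):
  false: 7
  town: 7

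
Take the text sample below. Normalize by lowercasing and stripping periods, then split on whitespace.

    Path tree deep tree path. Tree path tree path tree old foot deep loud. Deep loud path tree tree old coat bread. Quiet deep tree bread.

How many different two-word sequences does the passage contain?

16

26 tokens → 25 bigram windows in total.
Repeated bigrams (each contributes count−1 duplicates):
  path tree: 5
  tree path: 3
  deep loud: 2
  deep tree: 2
  tree old: 2
9 duplicate windows → 25 − 9 = 16 distinct.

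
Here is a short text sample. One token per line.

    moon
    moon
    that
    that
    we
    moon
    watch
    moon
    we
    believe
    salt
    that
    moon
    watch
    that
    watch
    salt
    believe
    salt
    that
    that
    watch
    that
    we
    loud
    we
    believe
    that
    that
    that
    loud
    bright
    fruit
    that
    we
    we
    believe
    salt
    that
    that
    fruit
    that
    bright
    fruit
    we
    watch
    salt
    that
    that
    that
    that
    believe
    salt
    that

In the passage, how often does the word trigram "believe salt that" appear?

4

Scanning the 52 overlapping trigram windows for "believe salt that":
  position 10–12: believe salt that
  position 18–20: believe salt that
  position 37–39: believe salt that
  position 52–54: believe salt that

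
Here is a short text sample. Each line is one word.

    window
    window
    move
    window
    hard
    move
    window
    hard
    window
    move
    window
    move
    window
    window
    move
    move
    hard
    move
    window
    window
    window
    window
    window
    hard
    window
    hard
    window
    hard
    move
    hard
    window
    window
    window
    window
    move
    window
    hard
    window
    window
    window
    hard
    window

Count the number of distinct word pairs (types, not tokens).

8

42 tokens → 41 bigram windows in total.
Repeated bigrams (each contributes count−1 duplicates):
  window window: 11
  window hard: 7
  hard window: 6
  move window: 6
  window move: 5
  hard move: 3
  move hard: 2
33 duplicate windows → 41 − 33 = 8 distinct.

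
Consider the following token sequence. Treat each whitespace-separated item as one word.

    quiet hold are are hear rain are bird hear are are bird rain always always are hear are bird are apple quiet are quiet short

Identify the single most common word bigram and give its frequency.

"are bird", 3 times

Bigram frequencies (highest first):
  are bird: 3
  are are: 2
  are hear: 2
  hear are: 2
  quiet hold: 1
  hold are: 1
  … (13 more, each ≤ 1)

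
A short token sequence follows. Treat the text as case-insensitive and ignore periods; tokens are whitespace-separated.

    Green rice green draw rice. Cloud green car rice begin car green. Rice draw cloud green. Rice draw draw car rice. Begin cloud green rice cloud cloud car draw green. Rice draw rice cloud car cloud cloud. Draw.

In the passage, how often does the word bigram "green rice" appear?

5

Scanning the 37 overlapping bigram windows for "green rice":
  position 1–2: green rice
  position 12–13: green rice
  position 16–17: green rice
  position 24–25: green rice
  position 30–31: green rice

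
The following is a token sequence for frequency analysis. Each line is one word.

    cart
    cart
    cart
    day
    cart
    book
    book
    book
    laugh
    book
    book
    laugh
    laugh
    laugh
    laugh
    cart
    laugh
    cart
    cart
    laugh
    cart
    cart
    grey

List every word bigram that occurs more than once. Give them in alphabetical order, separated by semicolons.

Bigram counts meeting the condition (more than once):
  book book: 3
  book laugh: 2
  cart cart: 4
  cart laugh: 2
  laugh cart: 3
  laugh laugh: 3

book book; book laugh; cart cart; cart laugh; laugh cart; laugh laugh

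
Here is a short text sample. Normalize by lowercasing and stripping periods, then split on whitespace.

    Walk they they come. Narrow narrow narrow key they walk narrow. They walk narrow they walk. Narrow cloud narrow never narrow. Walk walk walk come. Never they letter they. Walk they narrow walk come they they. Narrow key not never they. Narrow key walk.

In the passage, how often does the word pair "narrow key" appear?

3

Scanning the 43 overlapping bigram windows for "narrow key":
  position 7–8: narrow key
  position 37–38: narrow key
  position 42–43: narrow key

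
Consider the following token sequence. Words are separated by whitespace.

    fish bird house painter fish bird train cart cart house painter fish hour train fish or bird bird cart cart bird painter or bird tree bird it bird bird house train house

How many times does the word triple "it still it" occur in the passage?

0

Scanning the 30 overlapping trigram windows for "it still it":
  (none found)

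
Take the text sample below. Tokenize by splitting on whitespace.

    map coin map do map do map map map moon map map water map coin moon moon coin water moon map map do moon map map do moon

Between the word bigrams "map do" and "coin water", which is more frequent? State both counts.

"map do" (4 vs 1)

"map do": 4 occurrences
"coin water": 1 occurrence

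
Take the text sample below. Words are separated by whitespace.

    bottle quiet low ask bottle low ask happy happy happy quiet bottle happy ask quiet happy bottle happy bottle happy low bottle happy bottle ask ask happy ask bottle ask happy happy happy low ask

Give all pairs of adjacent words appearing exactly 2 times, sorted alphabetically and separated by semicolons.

ask bottle; bottle ask; happy ask; happy low

Bigram counts meeting the condition (exactly 2 times):
  ask bottle: 2
  bottle ask: 2
  happy ask: 2
  happy low: 2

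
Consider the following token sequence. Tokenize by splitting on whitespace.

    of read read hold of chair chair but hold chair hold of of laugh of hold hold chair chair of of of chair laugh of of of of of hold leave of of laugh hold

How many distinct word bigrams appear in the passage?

35 tokens → 34 bigram windows in total.
Repeated bigrams (each contributes count−1 duplicates):
  of of: 8
  chair chair: 2
  hold chair: 2
  hold of: 2
  laugh of: 2
  of chair: 2
  of hold: 2
  of laugh: 2
14 duplicate windows → 34 − 14 = 20 distinct.

20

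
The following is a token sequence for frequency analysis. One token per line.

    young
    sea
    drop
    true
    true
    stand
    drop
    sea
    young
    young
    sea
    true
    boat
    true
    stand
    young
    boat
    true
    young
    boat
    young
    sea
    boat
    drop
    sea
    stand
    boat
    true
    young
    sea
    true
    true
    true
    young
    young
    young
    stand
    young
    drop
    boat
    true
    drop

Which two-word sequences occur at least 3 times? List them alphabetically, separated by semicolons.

boat true; true true; true young; young sea; young young

Bigram counts meeting the condition (at least 3 times):
  boat true: 4
  true true: 3
  true young: 3
  young sea: 4
  young young: 3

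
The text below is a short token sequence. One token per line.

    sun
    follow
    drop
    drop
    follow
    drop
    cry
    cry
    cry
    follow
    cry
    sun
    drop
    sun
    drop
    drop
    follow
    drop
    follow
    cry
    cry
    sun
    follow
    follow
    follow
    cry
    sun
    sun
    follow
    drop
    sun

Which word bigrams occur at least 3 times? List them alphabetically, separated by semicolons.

Bigram counts meeting the condition (at least 3 times):
  cry cry: 3
  cry sun: 3
  drop follow: 3
  follow cry: 3
  follow drop: 4
  sun follow: 3

cry cry; cry sun; drop follow; follow cry; follow drop; sun follow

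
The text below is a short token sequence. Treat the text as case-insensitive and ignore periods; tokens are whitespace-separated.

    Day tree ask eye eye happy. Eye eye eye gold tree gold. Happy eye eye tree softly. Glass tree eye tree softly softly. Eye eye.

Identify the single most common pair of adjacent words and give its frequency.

Bigram frequencies (highest first):
  eye eye: 5
  happy eye: 2
  eye tree: 2
  tree softly: 2
  day tree: 1
  tree ask: 1
  … (11 more, each ≤ 1)

"eye eye", 5 times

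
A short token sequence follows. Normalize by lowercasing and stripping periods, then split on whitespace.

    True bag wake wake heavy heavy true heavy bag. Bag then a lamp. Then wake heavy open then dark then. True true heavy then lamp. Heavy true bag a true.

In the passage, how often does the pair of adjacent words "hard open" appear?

Scanning the 29 overlapping bigram windows for "hard open":
  (none found)

0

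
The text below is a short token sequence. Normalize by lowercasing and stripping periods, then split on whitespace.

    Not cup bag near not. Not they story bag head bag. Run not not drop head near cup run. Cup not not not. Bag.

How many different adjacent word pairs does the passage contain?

20

24 tokens → 23 bigram windows in total.
Repeated bigrams (each contributes count−1 duplicates):
  not not: 4
3 duplicate windows → 23 − 3 = 20 distinct.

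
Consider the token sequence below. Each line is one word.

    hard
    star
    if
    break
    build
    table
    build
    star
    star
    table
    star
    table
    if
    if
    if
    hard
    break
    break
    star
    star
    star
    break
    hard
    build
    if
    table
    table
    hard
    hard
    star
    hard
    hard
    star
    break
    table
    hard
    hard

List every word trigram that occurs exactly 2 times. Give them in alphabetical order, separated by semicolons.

Trigram counts meeting the condition (exactly 2 times):
  hard hard star: 2
  table hard hard: 2

hard hard star; table hard hard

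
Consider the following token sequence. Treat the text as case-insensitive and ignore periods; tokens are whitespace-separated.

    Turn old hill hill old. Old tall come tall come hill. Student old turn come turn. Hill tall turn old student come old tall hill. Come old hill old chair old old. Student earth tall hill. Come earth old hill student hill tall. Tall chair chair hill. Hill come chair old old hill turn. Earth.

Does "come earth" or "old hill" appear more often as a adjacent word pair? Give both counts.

"come earth": 1 occurrence
"old hill": 4 occurrences

"old hill" (4 vs 1)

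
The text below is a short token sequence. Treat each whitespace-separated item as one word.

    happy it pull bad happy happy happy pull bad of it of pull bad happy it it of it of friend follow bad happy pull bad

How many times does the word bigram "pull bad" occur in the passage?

4

Scanning the 25 overlapping bigram windows for "pull bad":
  position 3–4: pull bad
  position 8–9: pull bad
  position 13–14: pull bad
  position 25–26: pull bad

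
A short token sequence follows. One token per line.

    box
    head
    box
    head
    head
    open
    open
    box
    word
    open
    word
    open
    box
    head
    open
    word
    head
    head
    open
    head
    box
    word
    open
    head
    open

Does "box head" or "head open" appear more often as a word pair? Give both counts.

"box head": 3 occurrences
"head open": 4 occurrences

"head open" (4 vs 3)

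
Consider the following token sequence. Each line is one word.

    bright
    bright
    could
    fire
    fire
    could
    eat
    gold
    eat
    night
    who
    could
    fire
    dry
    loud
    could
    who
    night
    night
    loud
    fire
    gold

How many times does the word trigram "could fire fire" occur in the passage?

Scanning the 20 overlapping trigram windows for "could fire fire":
  position 3–5: could fire fire

1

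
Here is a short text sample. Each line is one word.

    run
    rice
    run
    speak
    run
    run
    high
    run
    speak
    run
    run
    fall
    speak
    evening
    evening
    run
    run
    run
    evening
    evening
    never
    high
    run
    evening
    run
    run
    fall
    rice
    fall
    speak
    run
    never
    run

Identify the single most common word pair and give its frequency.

Bigram frequencies (highest first):
  run run: 5
  speak run: 3
  run speak: 2
  high run: 2
  run fall: 2
  fall speak: 2
  … (13 more, each ≤ 2)

"run run", 5 times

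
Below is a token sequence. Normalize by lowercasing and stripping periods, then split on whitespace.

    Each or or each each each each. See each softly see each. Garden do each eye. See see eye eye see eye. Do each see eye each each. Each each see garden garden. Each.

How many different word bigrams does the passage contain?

34 tokens → 33 bigram windows in total.
Repeated bigrams (each contributes count−1 duplicates):
  each each: 6
  each see: 3
  see eye: 3
  do each: 2
  eye see: 2
  see each: 2
12 duplicate windows → 33 − 12 = 21 distinct.

21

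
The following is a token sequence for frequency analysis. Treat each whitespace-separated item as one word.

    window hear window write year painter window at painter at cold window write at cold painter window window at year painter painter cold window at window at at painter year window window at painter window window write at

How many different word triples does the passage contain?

32

38 tokens → 36 trigram windows in total.
Repeated trigrams (each contributes count−1 duplicates):
  painter window window: 2
  window at painter: 2
  window window at: 2
  window write at: 2
4 duplicate windows → 36 − 4 = 32 distinct.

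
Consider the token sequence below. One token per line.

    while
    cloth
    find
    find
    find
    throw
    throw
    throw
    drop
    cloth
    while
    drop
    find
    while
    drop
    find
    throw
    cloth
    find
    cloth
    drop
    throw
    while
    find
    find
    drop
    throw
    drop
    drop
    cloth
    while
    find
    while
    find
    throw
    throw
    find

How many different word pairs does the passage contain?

20

37 tokens → 36 bigram windows in total.
Repeated bigrams (each contributes count−1 duplicates):
  find find: 3
  find throw: 3
  throw throw: 3
  while find: 3
  cloth find: 2
  cloth while: 2
  drop cloth: 2
  drop find: 2
  … (4 more repeated)
16 duplicate windows → 36 − 16 = 20 distinct.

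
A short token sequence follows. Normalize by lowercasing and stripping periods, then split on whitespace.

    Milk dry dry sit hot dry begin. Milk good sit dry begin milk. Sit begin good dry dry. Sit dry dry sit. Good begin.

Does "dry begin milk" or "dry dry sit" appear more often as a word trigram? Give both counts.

"dry begin milk": 2 occurrences
"dry dry sit": 3 occurrences

"dry dry sit" (3 vs 2)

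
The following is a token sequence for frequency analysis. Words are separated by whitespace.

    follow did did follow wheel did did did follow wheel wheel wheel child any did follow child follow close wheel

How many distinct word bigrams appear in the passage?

13

20 tokens → 19 bigram windows in total.
Repeated bigrams (each contributes count−1 duplicates):
  did did: 3
  did follow: 3
  follow wheel: 2
  wheel wheel: 2
6 duplicate windows → 19 − 6 = 13 distinct.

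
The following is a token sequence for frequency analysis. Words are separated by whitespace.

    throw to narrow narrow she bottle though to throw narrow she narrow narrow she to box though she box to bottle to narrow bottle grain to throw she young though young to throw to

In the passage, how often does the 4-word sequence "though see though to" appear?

Scanning the 31 overlapping 4-gram windows for "though see though to":
  (none found)

0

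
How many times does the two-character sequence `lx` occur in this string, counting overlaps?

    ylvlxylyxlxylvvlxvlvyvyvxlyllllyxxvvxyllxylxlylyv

5

Sliding a length-2 window over the 49 characters (48 positions):
  position 4–5: lx
  position 10–11: lx
  position 16–17: lx
  position 40–41: lx
  position 43–44: lx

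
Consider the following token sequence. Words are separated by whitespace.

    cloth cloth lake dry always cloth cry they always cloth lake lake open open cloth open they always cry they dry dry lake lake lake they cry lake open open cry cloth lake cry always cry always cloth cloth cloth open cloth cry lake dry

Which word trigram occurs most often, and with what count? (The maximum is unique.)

Trigram frequencies (highest first):
  lake open open: 2
  cloth cloth lake: 1
  cloth lake dry: 1
  lake dry always: 1
  dry always cloth: 1
  always cloth cry: 1
  … (36 more, each ≤ 1)

"lake open open", 2 times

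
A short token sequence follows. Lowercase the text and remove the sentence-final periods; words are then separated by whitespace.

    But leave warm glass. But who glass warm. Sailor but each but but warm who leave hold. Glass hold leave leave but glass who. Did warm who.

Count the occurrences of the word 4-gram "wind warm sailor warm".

Scanning the 24 overlapping 4-gram windows for "wind warm sailor warm":
  (none found)

0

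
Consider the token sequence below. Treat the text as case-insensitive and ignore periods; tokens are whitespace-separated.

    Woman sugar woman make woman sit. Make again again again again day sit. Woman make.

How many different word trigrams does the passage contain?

15 tokens → 13 trigram windows in total.
Repeated trigrams (each contributes count−1 duplicates):
  again again again: 2
1 duplicate windows → 13 − 1 = 12 distinct.

12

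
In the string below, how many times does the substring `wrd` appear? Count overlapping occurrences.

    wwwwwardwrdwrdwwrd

Sliding a length-3 window over the 18 characters (16 positions):
  position 9–11: wrd
  position 12–14: wrd
  position 16–18: wrd

3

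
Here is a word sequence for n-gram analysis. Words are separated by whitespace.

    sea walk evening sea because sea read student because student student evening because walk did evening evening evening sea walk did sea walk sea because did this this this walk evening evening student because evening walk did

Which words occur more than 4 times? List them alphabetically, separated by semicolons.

because; evening; sea; walk

Unigram counts meeting the condition (more than 4 times):
  because: 5
  evening: 8
  sea: 6
  walk: 6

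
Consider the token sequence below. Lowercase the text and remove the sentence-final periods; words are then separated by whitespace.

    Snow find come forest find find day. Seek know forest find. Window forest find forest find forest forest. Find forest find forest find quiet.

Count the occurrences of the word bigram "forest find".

7

Scanning the 23 overlapping bigram windows for "forest find":
  position 4–5: forest find
  position 10–11: forest find
  position 13–14: forest find
  position 15–16: forest find
  position 18–19: forest find
  position 20–21: forest find
  position 22–23: forest find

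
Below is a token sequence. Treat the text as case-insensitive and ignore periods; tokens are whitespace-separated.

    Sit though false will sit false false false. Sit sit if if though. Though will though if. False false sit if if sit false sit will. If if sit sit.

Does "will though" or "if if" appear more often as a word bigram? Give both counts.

"will though": 1 occurrence
"if if": 3 occurrences

"if if" (3 vs 1)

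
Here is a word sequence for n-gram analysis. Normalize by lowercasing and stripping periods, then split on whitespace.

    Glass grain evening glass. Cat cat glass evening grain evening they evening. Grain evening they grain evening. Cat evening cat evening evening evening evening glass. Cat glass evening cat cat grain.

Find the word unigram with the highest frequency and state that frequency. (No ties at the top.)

Unigram frequencies (highest first):
  evening: 12
  cat: 7
  glass: 5
  grain: 5
  they: 2

"evening", 12 times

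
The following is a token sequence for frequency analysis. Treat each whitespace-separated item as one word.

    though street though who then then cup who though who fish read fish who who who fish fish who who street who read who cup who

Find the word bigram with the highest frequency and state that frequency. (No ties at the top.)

"who who", 3 times

Bigram frequencies (highest first):
  who who: 3
  though who: 2
  cup who: 2
  who fish: 2
  fish who: 2
  though street: 1
  … (13 more, each ≤ 1)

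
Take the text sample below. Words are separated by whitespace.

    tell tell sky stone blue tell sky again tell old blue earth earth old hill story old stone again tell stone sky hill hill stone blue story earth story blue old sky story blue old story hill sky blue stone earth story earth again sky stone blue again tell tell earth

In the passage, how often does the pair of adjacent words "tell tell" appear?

Scanning the 50 overlapping bigram windows for "tell tell":
  position 1–2: tell tell
  position 49–50: tell tell

2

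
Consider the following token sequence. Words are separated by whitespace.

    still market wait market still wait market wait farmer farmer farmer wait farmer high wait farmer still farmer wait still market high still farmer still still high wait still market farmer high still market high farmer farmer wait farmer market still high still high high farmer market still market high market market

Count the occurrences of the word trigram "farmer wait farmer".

Scanning the 50 overlapping trigram windows for "farmer wait farmer":
  position 11–13: farmer wait farmer
  position 37–39: farmer wait farmer

2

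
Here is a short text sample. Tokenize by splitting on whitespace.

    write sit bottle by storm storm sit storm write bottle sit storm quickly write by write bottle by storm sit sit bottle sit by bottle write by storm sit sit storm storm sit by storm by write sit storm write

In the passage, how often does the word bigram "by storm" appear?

4

Scanning the 39 overlapping bigram windows for "by storm":
  position 4–5: by storm
  position 18–19: by storm
  position 27–28: by storm
  position 34–35: by storm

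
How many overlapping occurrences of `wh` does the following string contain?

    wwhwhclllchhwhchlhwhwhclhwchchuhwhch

6

Sliding a length-2 window over the 36 characters (35 positions):
  position 2–3: wh
  position 4–5: wh
  position 13–14: wh
  position 19–20: wh
  position 21–22: wh
  position 33–34: wh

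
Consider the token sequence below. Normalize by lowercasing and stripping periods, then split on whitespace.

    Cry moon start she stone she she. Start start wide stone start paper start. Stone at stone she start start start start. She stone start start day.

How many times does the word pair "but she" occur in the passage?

0

Scanning the 26 overlapping bigram windows for "but she":
  (none found)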